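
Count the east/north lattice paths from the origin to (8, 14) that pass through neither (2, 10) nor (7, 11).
Number of paths = 180198

Inclusion–exclusion. Total paths: C(22, 8) = 319770. Through P₁: C(12, 2)·C(10, 6) = 13860. Through P₂: C(18, 7)·C(4, 1) = 127296. Since P₁ is strictly southwest of P₂, a monotone path through both must visit P₁ then P₂; paths through both = C(12, 2)·C(6, 5)·C(4, 1) = 1584. Avoid both = 319770 − 13860 − 127296 + 1584 = 180198.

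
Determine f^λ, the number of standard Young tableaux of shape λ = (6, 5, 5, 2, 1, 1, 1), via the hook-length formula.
# SYT of shape (6, 5, 5, 2, 1, 1, 1) = 380227848

Hook-length formula: f^λ = n! / Π hook(c), product over all cells c of the Young diagram. For λ = (6, 5, 5, 2, 1, 1, 1), n = 21 boxes. Hook lengths by row (left-to-right, top-to-bottom): [12, 8, 6, 5, 4, 1]; [10, 6, 4, 3, 2]; [9, 5, 3, 2, 1]; [5, 1]; [3]; [2]; [1]. Product of hooks = 134369280000. So f^λ = 21! / 134369280000 = 51090942171709440000 / 134369280000 = 380227848.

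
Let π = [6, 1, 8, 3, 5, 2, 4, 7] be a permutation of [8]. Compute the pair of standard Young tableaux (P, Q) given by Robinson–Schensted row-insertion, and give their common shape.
P = [1, 2, 4, 7] / [3, 5] / [6, 8];  Q = [1, 3, 5, 8] / [2, 4] / [6, 7];  common shape = (4, 2, 2)

Row-insert the values π_1, π_2, … into P one at a time, bumping the leftmost entry strictly greater than the inserted value down to the next row. The recording tableau Q records, in position (i, j), the step at which that cell was added to P.
  Insert 6 (step 1): P = [6];  Q = [1]
  Insert 1 (step 2): P = [1] / [6];  Q = [1] / [2]
  Insert 8 (step 3): P = [1, 8] / [6];  Q = [1, 3] / [2]
  Insert 3 (step 4): P = [1, 3] / [6, 8];  Q = [1, 3] / [2, 4]
  Insert 5 (step 5): P = [1, 3, 5] / [6, 8];  Q = [1, 3, 5] / [2, 4]
  Insert 2 (step 6): P = [1, 2, 5] / [3, 8] / [6];  Q = [1, 3, 5] / [2, 4] / [6]
  Insert 4 (step 7): P = [1, 2, 4] / [3, 5] / [6, 8];  Q = [1, 3, 5] / [2, 4] / [6, 7]
  Insert 7 (step 8): P = [1, 2, 4, 7] / [3, 5] / [6, 8];  Q = [1, 3, 5, 8] / [2, 4] / [6, 7]
Final shape: (4, 2, 2).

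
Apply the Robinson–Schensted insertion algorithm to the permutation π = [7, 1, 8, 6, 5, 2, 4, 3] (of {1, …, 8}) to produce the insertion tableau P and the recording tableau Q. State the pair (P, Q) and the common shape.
P = [1, 2, 3] / [4, 8] / [5] / [6] / [7];  Q = [1, 3, 7] / [2, 4] / [5] / [6] / [8];  common shape = (3, 2, 1, 1, 1)

Row-insert the values π_1, π_2, … into P one at a time, bumping the leftmost entry strictly greater than the inserted value down to the next row. The recording tableau Q records, in position (i, j), the step at which that cell was added to P.
  Insert 7 (step 1): P = [7];  Q = [1]
  Insert 1 (step 2): P = [1] / [7];  Q = [1] / [2]
  Insert 8 (step 3): P = [1, 8] / [7];  Q = [1, 3] / [2]
  Insert 6 (step 4): P = [1, 6] / [7, 8];  Q = [1, 3] / [2, 4]
  Insert 5 (step 5): P = [1, 5] / [6, 8] / [7];  Q = [1, 3] / [2, 4] / [5]
  Insert 2 (step 6): P = [1, 2] / [5, 8] / [6] / [7];  Q = [1, 3] / [2, 4] / [5] / [6]
  Insert 4 (step 7): P = [1, 2, 4] / [5, 8] / [6] / [7];  Q = [1, 3, 7] / [2, 4] / [5] / [6]
  Insert 3 (step 8): P = [1, 2, 3] / [4, 8] / [5] / [6] / [7];  Q = [1, 3, 7] / [2, 4] / [5] / [6] / [8]
Final shape: (3, 2, 1, 1, 1).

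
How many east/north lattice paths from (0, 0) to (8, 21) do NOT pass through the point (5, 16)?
Number of paths = 3152601

Total paths from (0, 0) to (8, 21): C(29, 8) = 4292145. Paths through (5, 16): (paths (0, 0) → (5, 16)) × (paths (5, 16) → (8, 21)) = C(21, 5) · C(8, 3) = 20349 · 56 = 1139544. Avoidance count = 4292145 − 1139544 = 3152601.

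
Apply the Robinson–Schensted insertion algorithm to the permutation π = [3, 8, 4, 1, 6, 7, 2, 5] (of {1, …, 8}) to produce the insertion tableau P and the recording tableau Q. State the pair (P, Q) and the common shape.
P = [1, 2, 5, 7] / [3, 4, 6] / [8];  Q = [1, 2, 5, 6] / [3, 7, 8] / [4];  common shape = (4, 3, 1)

Row-insert the values π_1, π_2, … into P one at a time, bumping the leftmost entry strictly greater than the inserted value down to the next row. The recording tableau Q records, in position (i, j), the step at which that cell was added to P.
  Insert 3 (step 1): P = [3];  Q = [1]
  Insert 8 (step 2): P = [3, 8];  Q = [1, 2]
  Insert 4 (step 3): P = [3, 4] / [8];  Q = [1, 2] / [3]
  Insert 1 (step 4): P = [1, 4] / [3] / [8];  Q = [1, 2] / [3] / [4]
  Insert 6 (step 5): P = [1, 4, 6] / [3] / [8];  Q = [1, 2, 5] / [3] / [4]
  Insert 7 (step 6): P = [1, 4, 6, 7] / [3] / [8];  Q = [1, 2, 5, 6] / [3] / [4]
  Insert 2 (step 7): P = [1, 2, 6, 7] / [3, 4] / [8];  Q = [1, 2, 5, 6] / [3, 7] / [4]
  Insert 5 (step 8): P = [1, 2, 5, 7] / [3, 4, 6] / [8];  Q = [1, 2, 5, 6] / [3, 7, 8] / [4]
Final shape: (4, 3, 1).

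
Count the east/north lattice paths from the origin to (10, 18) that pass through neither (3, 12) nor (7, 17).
Number of paths = 11187234

Inclusion–exclusion. Total paths: C(28, 10) = 13123110. Through P₁: C(15, 3)·C(13, 7) = 780780. Through P₂: C(24, 7)·C(4, 3) = 1384416. Since P₁ is strictly southwest of P₂, a monotone path through both must visit P₁ then P₂; paths through both = C(15, 3)·C(9, 4)·C(4, 3) = 229320. Avoid both = 13123110 − 780780 − 1384416 + 229320 = 11187234.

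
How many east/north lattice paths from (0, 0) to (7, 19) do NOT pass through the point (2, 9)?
Number of paths = 492635

Total paths from (0, 0) to (7, 19): C(26, 7) = 657800. Paths through (2, 9): (paths (0, 0) → (2, 9)) × (paths (2, 9) → (7, 19)) = C(11, 2) · C(15, 5) = 55 · 3003 = 165165. Avoidance count = 657800 − 165165 = 492635.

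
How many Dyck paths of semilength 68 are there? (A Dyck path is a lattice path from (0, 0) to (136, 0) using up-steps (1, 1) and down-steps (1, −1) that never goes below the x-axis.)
C_68 = 86218923998960285726185640663701108500

These Dyck paths are counted by the Catalan number C_n = (1/(n + 1)) · C(2n, n). For n = 68: C_68 = (1/69) · C(136, 68) = 5949105755928259715106809205795376486500/69 = 86218923998960285726185640663701108500.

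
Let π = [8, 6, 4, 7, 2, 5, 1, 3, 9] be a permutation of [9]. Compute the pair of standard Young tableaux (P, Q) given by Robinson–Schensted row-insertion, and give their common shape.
P = [1, 3, 9] / [2, 5] / [4, 7] / [6] / [8];  Q = [1, 4, 9] / [2, 6] / [3, 8] / [5] / [7];  common shape = (3, 2, 2, 1, 1)

Row-insert the values π_1, π_2, … into P one at a time, bumping the leftmost entry strictly greater than the inserted value down to the next row. The recording tableau Q records, in position (i, j), the step at which that cell was added to P.
  Insert 8 (step 1): P = [8];  Q = [1]
  Insert 6 (step 2): P = [6] / [8];  Q = [1] / [2]
  Insert 4 (step 3): P = [4] / [6] / [8];  Q = [1] / [2] / [3]
  Insert 7 (step 4): P = [4, 7] / [6] / [8];  Q = [1, 4] / [2] / [3]
  Insert 2 (step 5): P = [2, 7] / [4] / [6] / [8];  Q = [1, 4] / [2] / [3] / [5]
  Insert 5 (step 6): P = [2, 5] / [4, 7] / [6] / [8];  Q = [1, 4] / [2, 6] / [3] / [5]
  Insert 1 (step 7): P = [1, 5] / [2, 7] / [4] / [6] / [8];  Q = [1, 4] / [2, 6] / [3] / [5] / [7]
  Insert 3 (step 8): P = [1, 3] / [2, 5] / [4, 7] / [6] / [8];  Q = [1, 4] / [2, 6] / [3, 8] / [5] / [7]
  Insert 9 (step 9): P = [1, 3, 9] / [2, 5] / [4, 7] / [6] / [8];  Q = [1, 4, 9] / [2, 6] / [3, 8] / [5] / [7]
Final shape: (3, 2, 2, 1, 1).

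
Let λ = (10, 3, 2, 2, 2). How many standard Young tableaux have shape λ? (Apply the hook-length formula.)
# SYT of shape (10, 3, 2, 2, 2) = 3410880

Hook-length formula: f^λ = n! / Π hook(c), product over all cells c of the Young diagram. For λ = (10, 3, 2, 2, 2), n = 19 boxes. Hook lengths by row (left-to-right, top-to-bottom): [14, 13, 9, 7, 6, 5, 4, 3, 2, 1]; [6, 5, 1]; [4, 3]; [3, 2]; [2, 1]. Product of hooks = 35663846400. So f^λ = 19! / 35663846400 = 121645100408832000 / 35663846400 = 3410880.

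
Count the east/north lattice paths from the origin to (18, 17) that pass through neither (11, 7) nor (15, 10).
Number of paths = 3660064098

Inclusion–exclusion. Total paths: C(35, 18) = 4537567650. Through P₁: C(18, 11)·C(17, 7) = 618913152. Through P₂: C(25, 15)·C(10, 3) = 392251200. Since P₁ is strictly southwest of P₂, a monotone path through both must visit P₁ then P₂; paths through both = C(18, 11)·C(7, 4)·C(10, 3) = 133660800. Avoid both = 4537567650 − 618913152 − 392251200 + 133660800 = 3660064098.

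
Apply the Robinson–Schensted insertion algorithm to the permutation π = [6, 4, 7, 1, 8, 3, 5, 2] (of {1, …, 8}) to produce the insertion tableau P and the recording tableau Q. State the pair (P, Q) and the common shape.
P = [1, 2, 5] / [3, 7, 8] / [4] / [6];  Q = [1, 3, 5] / [2, 6, 7] / [4] / [8];  common shape = (3, 3, 1, 1)

Row-insert the values π_1, π_2, … into P one at a time, bumping the leftmost entry strictly greater than the inserted value down to the next row. The recording tableau Q records, in position (i, j), the step at which that cell was added to P.
  Insert 6 (step 1): P = [6];  Q = [1]
  Insert 4 (step 2): P = [4] / [6];  Q = [1] / [2]
  Insert 7 (step 3): P = [4, 7] / [6];  Q = [1, 3] / [2]
  Insert 1 (step 4): P = [1, 7] / [4] / [6];  Q = [1, 3] / [2] / [4]
  Insert 8 (step 5): P = [1, 7, 8] / [4] / [6];  Q = [1, 3, 5] / [2] / [4]
  Insert 3 (step 6): P = [1, 3, 8] / [4, 7] / [6];  Q = [1, 3, 5] / [2, 6] / [4]
  Insert 5 (step 7): P = [1, 3, 5] / [4, 7, 8] / [6];  Q = [1, 3, 5] / [2, 6, 7] / [4]
  Insert 2 (step 8): P = [1, 2, 5] / [3, 7, 8] / [4] / [6];  Q = [1, 3, 5] / [2, 6, 7] / [4] / [8]
Final shape: (3, 3, 1, 1).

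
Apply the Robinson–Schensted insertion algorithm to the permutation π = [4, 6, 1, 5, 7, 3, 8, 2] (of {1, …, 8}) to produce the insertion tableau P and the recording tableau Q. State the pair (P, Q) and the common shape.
P = [1, 2, 7, 8] / [3, 5] / [4] / [6];  Q = [1, 2, 5, 7] / [3, 4] / [6] / [8];  common shape = (4, 2, 1, 1)

Row-insert the values π_1, π_2, … into P one at a time, bumping the leftmost entry strictly greater than the inserted value down to the next row. The recording tableau Q records, in position (i, j), the step at which that cell was added to P.
  Insert 4 (step 1): P = [4];  Q = [1]
  Insert 6 (step 2): P = [4, 6];  Q = [1, 2]
  Insert 1 (step 3): P = [1, 6] / [4];  Q = [1, 2] / [3]
  Insert 5 (step 4): P = [1, 5] / [4, 6];  Q = [1, 2] / [3, 4]
  Insert 7 (step 5): P = [1, 5, 7] / [4, 6];  Q = [1, 2, 5] / [3, 4]
  Insert 3 (step 6): P = [1, 3, 7] / [4, 5] / [6];  Q = [1, 2, 5] / [3, 4] / [6]
  Insert 8 (step 7): P = [1, 3, 7, 8] / [4, 5] / [6];  Q = [1, 2, 5, 7] / [3, 4] / [6]
  Insert 2 (step 8): P = [1, 2, 7, 8] / [3, 5] / [4] / [6];  Q = [1, 2, 5, 7] / [3, 4] / [6] / [8]
Final shape: (4, 2, 1, 1).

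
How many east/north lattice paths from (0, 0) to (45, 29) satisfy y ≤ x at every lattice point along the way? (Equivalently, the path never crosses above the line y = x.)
Number of paths = 115582176701226353104

By the reflection principle (André's argument), the number of monotone paths to (45, 29) with n ≤ m that never go above y = x is C(74, 45) − C(74, 46) = 312751772250377190752 − 197169595549150837648 = 115582176701226353104.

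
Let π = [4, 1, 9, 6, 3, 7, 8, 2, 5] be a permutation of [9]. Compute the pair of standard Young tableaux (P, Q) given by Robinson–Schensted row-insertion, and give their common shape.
P = [1, 2, 5, 8] / [3, 6, 7] / [4] / [9];  Q = [1, 3, 6, 7] / [2, 4, 9] / [5] / [8];  common shape = (4, 3, 1, 1)

Row-insert the values π_1, π_2, … into P one at a time, bumping the leftmost entry strictly greater than the inserted value down to the next row. The recording tableau Q records, in position (i, j), the step at which that cell was added to P.
  Insert 4 (step 1): P = [4];  Q = [1]
  Insert 1 (step 2): P = [1] / [4];  Q = [1] / [2]
  Insert 9 (step 3): P = [1, 9] / [4];  Q = [1, 3] / [2]
  Insert 6 (step 4): P = [1, 6] / [4, 9];  Q = [1, 3] / [2, 4]
  Insert 3 (step 5): P = [1, 3] / [4, 6] / [9];  Q = [1, 3] / [2, 4] / [5]
  Insert 7 (step 6): P = [1, 3, 7] / [4, 6] / [9];  Q = [1, 3, 6] / [2, 4] / [5]
  Insert 8 (step 7): P = [1, 3, 7, 8] / [4, 6] / [9];  Q = [1, 3, 6, 7] / [2, 4] / [5]
  Insert 2 (step 8): P = [1, 2, 7, 8] / [3, 6] / [4] / [9];  Q = [1, 3, 6, 7] / [2, 4] / [5] / [8]
  Insert 5 (step 9): P = [1, 2, 5, 8] / [3, 6, 7] / [4] / [9];  Q = [1, 3, 6, 7] / [2, 4, 9] / [5] / [8]
Final shape: (4, 3, 1, 1).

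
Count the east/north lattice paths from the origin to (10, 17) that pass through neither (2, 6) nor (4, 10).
Number of paths = 5322993

Inclusion–exclusion. Total paths: C(27, 10) = 8436285. Through P₁: C(8, 2)·C(19, 8) = 2116296. Through P₂: C(14, 4)·C(13, 6) = 1717716. Since P₁ is strictly southwest of P₂, a monotone path through both must visit P₁ then P₂; paths through both = C(8, 2)·C(6, 2)·C(13, 6) = 720720. Avoid both = 8436285 − 2116296 − 1717716 + 720720 = 5322993.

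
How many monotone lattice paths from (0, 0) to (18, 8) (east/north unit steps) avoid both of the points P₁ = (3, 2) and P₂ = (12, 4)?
Number of paths = 752935

Inclusion–exclusion. Total paths: C(26, 18) = 1562275. Through P₁: C(5, 3)·C(21, 15) = 542640. Through P₂: C(16, 12)·C(10, 6) = 382200. Since P₁ is strictly southwest of P₂, a monotone path through both must visit P₁ then P₂; paths through both = C(5, 3)·C(11, 9)·C(10, 6) = 115500. Avoid both = 1562275 − 542640 − 382200 + 115500 = 752935.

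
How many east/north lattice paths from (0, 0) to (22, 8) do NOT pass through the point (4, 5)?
Number of paths = 5685345

Total paths from (0, 0) to (22, 8): C(30, 22) = 5852925. Paths through (4, 5): (paths (0, 0) → (4, 5)) × (paths (4, 5) → (22, 8)) = C(9, 4) · C(21, 18) = 126 · 1330 = 167580. Avoidance count = 5852925 − 167580 = 5685345.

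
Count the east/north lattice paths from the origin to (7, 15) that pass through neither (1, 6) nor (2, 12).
Number of paths = 133157

Inclusion–exclusion. Total paths: C(22, 7) = 170544. Through P₁: C(7, 1)·C(15, 6) = 35035. Through P₂: C(14, 2)·C(8, 5) = 5096. Since P₁ is strictly southwest of P₂, a monotone path through both must visit P₁ then P₂; paths through both = C(7, 1)·C(7, 1)·C(8, 5) = 2744. Avoid both = 170544 − 35035 − 5096 + 2744 = 133157.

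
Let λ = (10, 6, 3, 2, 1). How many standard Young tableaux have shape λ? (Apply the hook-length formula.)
# SYT of shape (10, 6, 3, 2, 1) = 975511680

Hook-length formula: f^λ = n! / Π hook(c), product over all cells c of the Young diagram. For λ = (10, 6, 3, 2, 1), n = 22 boxes. Hook lengths by row (left-to-right, top-to-bottom): [14, 12, 10, 8, 7, 6, 4, 3, 2, 1]; [9, 7, 5, 3, 2, 1]; [5, 3, 1]; [3, 1]; [1]. Product of hooks = 1152216576000. So f^λ = 22! / 1152216576000 = 1124000727777607680000 / 1152216576000 = 975511680.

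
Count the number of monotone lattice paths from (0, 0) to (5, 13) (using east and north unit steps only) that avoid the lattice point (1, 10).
Number of paths = 8183

Total paths from (0, 0) to (5, 13): C(18, 5) = 8568. Paths through (1, 10): (paths (0, 0) → (1, 10)) × (paths (1, 10) → (5, 13)) = C(11, 1) · C(7, 4) = 11 · 35 = 385. Avoidance count = 8568 − 385 = 8183.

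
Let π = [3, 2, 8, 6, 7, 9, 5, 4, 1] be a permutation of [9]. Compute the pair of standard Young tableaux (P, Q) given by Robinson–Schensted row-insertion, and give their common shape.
P = [1, 4, 7, 9] / [2, 5] / [3] / [6] / [8];  Q = [1, 3, 5, 6] / [2, 4] / [7] / [8] / [9];  common shape = (4, 2, 1, 1, 1)

Row-insert the values π_1, π_2, … into P one at a time, bumping the leftmost entry strictly greater than the inserted value down to the next row. The recording tableau Q records, in position (i, j), the step at which that cell was added to P.
  Insert 3 (step 1): P = [3];  Q = [1]
  Insert 2 (step 2): P = [2] / [3];  Q = [1] / [2]
  Insert 8 (step 3): P = [2, 8] / [3];  Q = [1, 3] / [2]
  Insert 6 (step 4): P = [2, 6] / [3, 8];  Q = [1, 3] / [2, 4]
  Insert 7 (step 5): P = [2, 6, 7] / [3, 8];  Q = [1, 3, 5] / [2, 4]
  Insert 9 (step 6): P = [2, 6, 7, 9] / [3, 8];  Q = [1, 3, 5, 6] / [2, 4]
  Insert 5 (step 7): P = [2, 5, 7, 9] / [3, 6] / [8];  Q = [1, 3, 5, 6] / [2, 4] / [7]
  Insert 4 (step 8): P = [2, 4, 7, 9] / [3, 5] / [6] / [8];  Q = [1, 3, 5, 6] / [2, 4] / [7] / [8]
  Insert 1 (step 9): P = [1, 4, 7, 9] / [2, 5] / [3] / [6] / [8];  Q = [1, 3, 5, 6] / [2, 4] / [7] / [8] / [9]
Final shape: (4, 2, 1, 1, 1).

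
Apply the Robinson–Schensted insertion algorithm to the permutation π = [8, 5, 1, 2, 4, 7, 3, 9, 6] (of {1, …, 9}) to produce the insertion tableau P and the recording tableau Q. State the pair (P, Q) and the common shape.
P = [1, 2, 3, 6, 9] / [4, 7] / [5] / [8];  Q = [1, 4, 5, 6, 8] / [2, 9] / [3] / [7];  common shape = (5, 2, 1, 1)

Row-insert the values π_1, π_2, … into P one at a time, bumping the leftmost entry strictly greater than the inserted value down to the next row. The recording tableau Q records, in position (i, j), the step at which that cell was added to P.
  Insert 8 (step 1): P = [8];  Q = [1]
  Insert 5 (step 2): P = [5] / [8];  Q = [1] / [2]
  Insert 1 (step 3): P = [1] / [5] / [8];  Q = [1] / [2] / [3]
  Insert 2 (step 4): P = [1, 2] / [5] / [8];  Q = [1, 4] / [2] / [3]
  Insert 4 (step 5): P = [1, 2, 4] / [5] / [8];  Q = [1, 4, 5] / [2] / [3]
  Insert 7 (step 6): P = [1, 2, 4, 7] / [5] / [8];  Q = [1, 4, 5, 6] / [2] / [3]
  Insert 3 (step 7): P = [1, 2, 3, 7] / [4] / [5] / [8];  Q = [1, 4, 5, 6] / [2] / [3] / [7]
  Insert 9 (step 8): P = [1, 2, 3, 7, 9] / [4] / [5] / [8];  Q = [1, 4, 5, 6, 8] / [2] / [3] / [7]
  Insert 6 (step 9): P = [1, 2, 3, 6, 9] / [4, 7] / [5] / [8];  Q = [1, 4, 5, 6, 8] / [2, 9] / [3] / [7]
Final shape: (5, 2, 1, 1).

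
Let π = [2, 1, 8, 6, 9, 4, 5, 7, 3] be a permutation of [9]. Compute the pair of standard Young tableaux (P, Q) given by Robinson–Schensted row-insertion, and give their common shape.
P = [1, 3, 5, 7] / [2, 4, 9] / [6] / [8];  Q = [1, 3, 5, 8] / [2, 4, 7] / [6] / [9];  common shape = (4, 3, 1, 1)

Row-insert the values π_1, π_2, … into P one at a time, bumping the leftmost entry strictly greater than the inserted value down to the next row. The recording tableau Q records, in position (i, j), the step at which that cell was added to P.
  Insert 2 (step 1): P = [2];  Q = [1]
  Insert 1 (step 2): P = [1] / [2];  Q = [1] / [2]
  Insert 8 (step 3): P = [1, 8] / [2];  Q = [1, 3] / [2]
  Insert 6 (step 4): P = [1, 6] / [2, 8];  Q = [1, 3] / [2, 4]
  Insert 9 (step 5): P = [1, 6, 9] / [2, 8];  Q = [1, 3, 5] / [2, 4]
  Insert 4 (step 6): P = [1, 4, 9] / [2, 6] / [8];  Q = [1, 3, 5] / [2, 4] / [6]
  Insert 5 (step 7): P = [1, 4, 5] / [2, 6, 9] / [8];  Q = [1, 3, 5] / [2, 4, 7] / [6]
  Insert 7 (step 8): P = [1, 4, 5, 7] / [2, 6, 9] / [8];  Q = [1, 3, 5, 8] / [2, 4, 7] / [6]
  Insert 3 (step 9): P = [1, 3, 5, 7] / [2, 4, 9] / [6] / [8];  Q = [1, 3, 5, 8] / [2, 4, 7] / [6] / [9]
Final shape: (4, 3, 1, 1).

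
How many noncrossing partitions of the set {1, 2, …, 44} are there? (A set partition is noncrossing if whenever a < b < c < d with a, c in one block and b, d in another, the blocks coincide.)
C_44 = 583300119592996693088040

These noncrossing partitions are counted by the Catalan number C_n = (1/(n + 1)) · C(2n, n). For n = 44: C_44 = (1/45) · C(88, 44) = 26248505381684851188961800/45 = 583300119592996693088040.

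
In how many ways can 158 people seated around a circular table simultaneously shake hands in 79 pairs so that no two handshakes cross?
C_79 = 289450081175264899454283846029490767264392230

These noncrossing handshakes are counted by the Catalan number C_n = (1/(n + 1)) · C(2n, n). For n = 79: C_79 = (1/80) · C(158, 79) = 23156006494021191956342707682359261381151378400/80 = 289450081175264899454283846029490767264392230.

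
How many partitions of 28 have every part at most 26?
p(28, parts ≤ 26) = 3716

Use the recurrence p(n, m) = p(n, m−1) + p(n−m, m): either the largest part is < m (count p(n, m−1)) or the largest part is exactly m (remove one copy of m, count p(n−m, m)). With p(0, ·) = 1 this gives p(28, parts ≤ 26) = 3716. (By conjugating Young diagrams, this also counts partitions of 28 into at most 26 parts.)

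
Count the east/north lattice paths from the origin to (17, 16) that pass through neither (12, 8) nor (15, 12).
Number of paths = 810056070

Inclusion–exclusion. Total paths: C(33, 17) = 1166803110. Through P₁: C(20, 12)·C(13, 5) = 162123390. Through P₂: C(27, 15)·C(6, 2) = 260757900. Since P₁ is strictly southwest of P₂, a monotone path through both must visit P₁ then P₂; paths through both = C(20, 12)·C(7, 3)·C(6, 2) = 66134250. Avoid both = 1166803110 − 162123390 − 260757900 + 66134250 = 810056070.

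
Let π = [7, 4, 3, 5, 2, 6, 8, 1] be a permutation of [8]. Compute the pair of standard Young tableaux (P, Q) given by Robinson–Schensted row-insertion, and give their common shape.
P = [1, 5, 6, 8] / [2] / [3] / [4] / [7];  Q = [1, 4, 6, 7] / [2] / [3] / [5] / [8];  common shape = (4, 1, 1, 1, 1)

Row-insert the values π_1, π_2, … into P one at a time, bumping the leftmost entry strictly greater than the inserted value down to the next row. The recording tableau Q records, in position (i, j), the step at which that cell was added to P.
  Insert 7 (step 1): P = [7];  Q = [1]
  Insert 4 (step 2): P = [4] / [7];  Q = [1] / [2]
  Insert 3 (step 3): P = [3] / [4] / [7];  Q = [1] / [2] / [3]
  Insert 5 (step 4): P = [3, 5] / [4] / [7];  Q = [1, 4] / [2] / [3]
  Insert 2 (step 5): P = [2, 5] / [3] / [4] / [7];  Q = [1, 4] / [2] / [3] / [5]
  Insert 6 (step 6): P = [2, 5, 6] / [3] / [4] / [7];  Q = [1, 4, 6] / [2] / [3] / [5]
  Insert 8 (step 7): P = [2, 5, 6, 8] / [3] / [4] / [7];  Q = [1, 4, 6, 7] / [2] / [3] / [5]
  Insert 1 (step 8): P = [1, 5, 6, 8] / [2] / [3] / [4] / [7];  Q = [1, 4, 6, 7] / [2] / [3] / [5] / [8]
Final shape: (4, 1, 1, 1, 1).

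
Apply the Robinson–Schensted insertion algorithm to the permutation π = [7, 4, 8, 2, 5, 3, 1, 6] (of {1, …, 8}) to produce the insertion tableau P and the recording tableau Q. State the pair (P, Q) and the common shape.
P = [1, 3, 6] / [2, 5] / [4, 8] / [7];  Q = [1, 3, 8] / [2, 5] / [4, 6] / [7];  common shape = (3, 2, 2, 1)

Row-insert the values π_1, π_2, … into P one at a time, bumping the leftmost entry strictly greater than the inserted value down to the next row. The recording tableau Q records, in position (i, j), the step at which that cell was added to P.
  Insert 7 (step 1): P = [7];  Q = [1]
  Insert 4 (step 2): P = [4] / [7];  Q = [1] / [2]
  Insert 8 (step 3): P = [4, 8] / [7];  Q = [1, 3] / [2]
  Insert 2 (step 4): P = [2, 8] / [4] / [7];  Q = [1, 3] / [2] / [4]
  Insert 5 (step 5): P = [2, 5] / [4, 8] / [7];  Q = [1, 3] / [2, 5] / [4]
  Insert 3 (step 6): P = [2, 3] / [4, 5] / [7, 8];  Q = [1, 3] / [2, 5] / [4, 6]
  Insert 1 (step 7): P = [1, 3] / [2, 5] / [4, 8] / [7];  Q = [1, 3] / [2, 5] / [4, 6] / [7]
  Insert 6 (step 8): P = [1, 3, 6] / [2, 5] / [4, 8] / [7];  Q = [1, 3, 8] / [2, 5] / [4, 6] / [7]
Final shape: (3, 2, 2, 1).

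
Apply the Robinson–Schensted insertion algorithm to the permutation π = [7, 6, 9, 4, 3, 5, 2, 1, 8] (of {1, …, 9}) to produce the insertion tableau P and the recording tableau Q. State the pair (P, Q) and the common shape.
P = [1, 5, 8] / [2, 9] / [3] / [4] / [6] / [7];  Q = [1, 3, 9] / [2, 6] / [4] / [5] / [7] / [8];  common shape = (3, 2, 1, 1, 1, 1)

Row-insert the values π_1, π_2, … into P one at a time, bumping the leftmost entry strictly greater than the inserted value down to the next row. The recording tableau Q records, in position (i, j), the step at which that cell was added to P.
  Insert 7 (step 1): P = [7];  Q = [1]
  Insert 6 (step 2): P = [6] / [7];  Q = [1] / [2]
  Insert 9 (step 3): P = [6, 9] / [7];  Q = [1, 3] / [2]
  Insert 4 (step 4): P = [4, 9] / [6] / [7];  Q = [1, 3] / [2] / [4]
  Insert 3 (step 5): P = [3, 9] / [4] / [6] / [7];  Q = [1, 3] / [2] / [4] / [5]
  Insert 5 (step 6): P = [3, 5] / [4, 9] / [6] / [7];  Q = [1, 3] / [2, 6] / [4] / [5]
  Insert 2 (step 7): P = [2, 5] / [3, 9] / [4] / [6] / [7];  Q = [1, 3] / [2, 6] / [4] / [5] / [7]
  Insert 1 (step 8): P = [1, 5] / [2, 9] / [3] / [4] / [6] / [7];  Q = [1, 3] / [2, 6] / [4] / [5] / [7] / [8]
  Insert 8 (step 9): P = [1, 5, 8] / [2, 9] / [3] / [4] / [6] / [7];  Q = [1, 3, 9] / [2, 6] / [4] / [5] / [7] / [8]
Final shape: (3, 2, 1, 1, 1, 1).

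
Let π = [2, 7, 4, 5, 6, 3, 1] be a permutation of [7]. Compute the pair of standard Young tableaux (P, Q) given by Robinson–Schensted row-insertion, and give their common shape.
P = [1, 3, 5, 6] / [2] / [4] / [7];  Q = [1, 2, 4, 5] / [3] / [6] / [7];  common shape = (4, 1, 1, 1)

Row-insert the values π_1, π_2, … into P one at a time, bumping the leftmost entry strictly greater than the inserted value down to the next row. The recording tableau Q records, in position (i, j), the step at which that cell was added to P.
  Insert 2 (step 1): P = [2];  Q = [1]
  Insert 7 (step 2): P = [2, 7];  Q = [1, 2]
  Insert 4 (step 3): P = [2, 4] / [7];  Q = [1, 2] / [3]
  Insert 5 (step 4): P = [2, 4, 5] / [7];  Q = [1, 2, 4] / [3]
  Insert 6 (step 5): P = [2, 4, 5, 6] / [7];  Q = [1, 2, 4, 5] / [3]
  Insert 3 (step 6): P = [2, 3, 5, 6] / [4] / [7];  Q = [1, 2, 4, 5] / [3] / [6]
  Insert 1 (step 7): P = [1, 3, 5, 6] / [2] / [4] / [7];  Q = [1, 2, 4, 5] / [3] / [6] / [7]
Final shape: (4, 1, 1, 1).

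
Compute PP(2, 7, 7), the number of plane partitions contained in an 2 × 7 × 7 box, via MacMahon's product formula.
PP(2, 7, 7) = 2760615

Evaluate the triple product over i = 1..2, j = 1..7, k = 1..7. The factors are (2/1) · (3/2) · (4/3) · (5/4) · (6/5) · (7/6) · (8/7) · (3/2) · … (98 factors total). The numerators and denominators telescope so the product is an integer; carrying out the multiplication exactly gives PP(2, 7, 7) = 2760615.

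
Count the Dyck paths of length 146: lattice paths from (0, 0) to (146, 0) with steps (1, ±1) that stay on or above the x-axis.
C_73 = 79463489365077377841208237632349268884500

These Dyck paths are counted by the Catalan number C_n = (1/(n + 1)) · C(2n, n). For n = 73: C_73 = (1/74) · C(146, 73) = 5880298213015725960249409584793845897453000/74 = 79463489365077377841208237632349268884500.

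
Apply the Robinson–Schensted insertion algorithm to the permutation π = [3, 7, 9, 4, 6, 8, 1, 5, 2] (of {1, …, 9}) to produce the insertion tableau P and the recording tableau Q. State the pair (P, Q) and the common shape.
P = [1, 2, 5, 8] / [3, 4] / [6, 9] / [7];  Q = [1, 2, 3, 6] / [4, 5] / [7, 8] / [9];  common shape = (4, 2, 2, 1)

Row-insert the values π_1, π_2, … into P one at a time, bumping the leftmost entry strictly greater than the inserted value down to the next row. The recording tableau Q records, in position (i, j), the step at which that cell was added to P.
  Insert 3 (step 1): P = [3];  Q = [1]
  Insert 7 (step 2): P = [3, 7];  Q = [1, 2]
  Insert 9 (step 3): P = [3, 7, 9];  Q = [1, 2, 3]
  Insert 4 (step 4): P = [3, 4, 9] / [7];  Q = [1, 2, 3] / [4]
  Insert 6 (step 5): P = [3, 4, 6] / [7, 9];  Q = [1, 2, 3] / [4, 5]
  Insert 8 (step 6): P = [3, 4, 6, 8] / [7, 9];  Q = [1, 2, 3, 6] / [4, 5]
  Insert 1 (step 7): P = [1, 4, 6, 8] / [3, 9] / [7];  Q = [1, 2, 3, 6] / [4, 5] / [7]
  Insert 5 (step 8): P = [1, 4, 5, 8] / [3, 6] / [7, 9];  Q = [1, 2, 3, 6] / [4, 5] / [7, 8]
  Insert 2 (step 9): P = [1, 2, 5, 8] / [3, 4] / [6, 9] / [7];  Q = [1, 2, 3, 6] / [4, 5] / [7, 8] / [9]
Final shape: (4, 2, 2, 1).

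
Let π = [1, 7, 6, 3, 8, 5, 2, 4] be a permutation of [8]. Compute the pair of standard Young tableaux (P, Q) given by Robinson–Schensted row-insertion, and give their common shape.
P = [1, 2, 4] / [3, 5] / [6, 8] / [7];  Q = [1, 2, 5] / [3, 6] / [4, 8] / [7];  common shape = (3, 2, 2, 1)

Row-insert the values π_1, π_2, … into P one at a time, bumping the leftmost entry strictly greater than the inserted value down to the next row. The recording tableau Q records, in position (i, j), the step at which that cell was added to P.
  Insert 1 (step 1): P = [1];  Q = [1]
  Insert 7 (step 2): P = [1, 7];  Q = [1, 2]
  Insert 6 (step 3): P = [1, 6] / [7];  Q = [1, 2] / [3]
  Insert 3 (step 4): P = [1, 3] / [6] / [7];  Q = [1, 2] / [3] / [4]
  Insert 8 (step 5): P = [1, 3, 8] / [6] / [7];  Q = [1, 2, 5] / [3] / [4]
  Insert 5 (step 6): P = [1, 3, 5] / [6, 8] / [7];  Q = [1, 2, 5] / [3, 6] / [4]
  Insert 2 (step 7): P = [1, 2, 5] / [3, 8] / [6] / [7];  Q = [1, 2, 5] / [3, 6] / [4] / [7]
  Insert 4 (step 8): P = [1, 2, 4] / [3, 5] / [6, 8] / [7];  Q = [1, 2, 5] / [3, 6] / [4, 8] / [7]
Final shape: (3, 2, 2, 1).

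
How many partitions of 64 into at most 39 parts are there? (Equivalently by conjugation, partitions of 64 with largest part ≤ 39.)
p(64, parts ≤ 39) = 1734292

Use the recurrence p(n, m) = p(n, m−1) + p(n−m, m): either the largest part is < m (count p(n, m−1)) or the largest part is exactly m (remove one copy of m, count p(n−m, m)). With p(0, ·) = 1 this gives p(64, parts ≤ 39) = 1734292. (By conjugating Young diagrams, this also counts partitions of 64 into at most 39 parts.)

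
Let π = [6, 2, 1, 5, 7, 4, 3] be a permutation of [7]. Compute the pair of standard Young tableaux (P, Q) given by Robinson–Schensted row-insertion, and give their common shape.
P = [1, 3, 7] / [2, 4] / [5] / [6];  Q = [1, 4, 5] / [2, 6] / [3] / [7];  common shape = (3, 2, 1, 1)

Row-insert the values π_1, π_2, … into P one at a time, bumping the leftmost entry strictly greater than the inserted value down to the next row. The recording tableau Q records, in position (i, j), the step at which that cell was added to P.
  Insert 6 (step 1): P = [6];  Q = [1]
  Insert 2 (step 2): P = [2] / [6];  Q = [1] / [2]
  Insert 1 (step 3): P = [1] / [2] / [6];  Q = [1] / [2] / [3]
  Insert 5 (step 4): P = [1, 5] / [2] / [6];  Q = [1, 4] / [2] / [3]
  Insert 7 (step 5): P = [1, 5, 7] / [2] / [6];  Q = [1, 4, 5] / [2] / [3]
  Insert 4 (step 6): P = [1, 4, 7] / [2, 5] / [6];  Q = [1, 4, 5] / [2, 6] / [3]
  Insert 3 (step 7): P = [1, 3, 7] / [2, 4] / [5] / [6];  Q = [1, 4, 5] / [2, 6] / [3] / [7]
Final shape: (3, 2, 1, 1).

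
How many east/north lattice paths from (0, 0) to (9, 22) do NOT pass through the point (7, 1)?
Number of paths = 20158051

Total paths from (0, 0) to (9, 22): C(31, 9) = 20160075. Paths through (7, 1): (paths (0, 0) → (7, 1)) × (paths (7, 1) → (9, 22)) = C(8, 7) · C(23, 2) = 8 · 253 = 2024. Avoidance count = 20160075 − 2024 = 20158051.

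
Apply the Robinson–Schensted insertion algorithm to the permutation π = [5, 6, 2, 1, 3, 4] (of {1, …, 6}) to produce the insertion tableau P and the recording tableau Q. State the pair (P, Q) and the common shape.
P = [1, 3, 4] / [2, 6] / [5];  Q = [1, 2, 6] / [3, 5] / [4];  common shape = (3, 2, 1)

Row-insert the values π_1, π_2, … into P one at a time, bumping the leftmost entry strictly greater than the inserted value down to the next row. The recording tableau Q records, in position (i, j), the step at which that cell was added to P.
  Insert 5 (step 1): P = [5];  Q = [1]
  Insert 6 (step 2): P = [5, 6];  Q = [1, 2]
  Insert 2 (step 3): P = [2, 6] / [5];  Q = [1, 2] / [3]
  Insert 1 (step 4): P = [1, 6] / [2] / [5];  Q = [1, 2] / [3] / [4]
  Insert 3 (step 5): P = [1, 3] / [2, 6] / [5];  Q = [1, 2] / [3, 5] / [4]
  Insert 4 (step 6): P = [1, 3, 4] / [2, 6] / [5];  Q = [1, 2, 6] / [3, 5] / [4]
Final shape: (3, 2, 1).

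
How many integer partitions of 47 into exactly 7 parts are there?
p(47, 7 parts) = 6430

Partitions of n into exactly k parts are in bijection with partitions of n − k into at most k parts (subtract 1 from each part). So p(47, exactly 7) = p(40, parts ≤ 7). Computing via the recurrence p(m, j) = p(m, j−1) + p(m−j, j) gives 6430.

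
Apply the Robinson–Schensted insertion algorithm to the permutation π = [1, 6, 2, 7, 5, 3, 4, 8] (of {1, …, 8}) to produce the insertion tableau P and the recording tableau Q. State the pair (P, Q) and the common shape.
P = [1, 2, 3, 4, 8] / [5, 7] / [6];  Q = [1, 2, 4, 7, 8] / [3, 5] / [6];  common shape = (5, 2, 1)

Row-insert the values π_1, π_2, … into P one at a time, bumping the leftmost entry strictly greater than the inserted value down to the next row. The recording tableau Q records, in position (i, j), the step at which that cell was added to P.
  Insert 1 (step 1): P = [1];  Q = [1]
  Insert 6 (step 2): P = [1, 6];  Q = [1, 2]
  Insert 2 (step 3): P = [1, 2] / [6];  Q = [1, 2] / [3]
  Insert 7 (step 4): P = [1, 2, 7] / [6];  Q = [1, 2, 4] / [3]
  Insert 5 (step 5): P = [1, 2, 5] / [6, 7];  Q = [1, 2, 4] / [3, 5]
  Insert 3 (step 6): P = [1, 2, 3] / [5, 7] / [6];  Q = [1, 2, 4] / [3, 5] / [6]
  Insert 4 (step 7): P = [1, 2, 3, 4] / [5, 7] / [6];  Q = [1, 2, 4, 7] / [3, 5] / [6]
  Insert 8 (step 8): P = [1, 2, 3, 4, 8] / [5, 7] / [6];  Q = [1, 2, 4, 7, 8] / [3, 5] / [6]
Final shape: (5, 2, 1).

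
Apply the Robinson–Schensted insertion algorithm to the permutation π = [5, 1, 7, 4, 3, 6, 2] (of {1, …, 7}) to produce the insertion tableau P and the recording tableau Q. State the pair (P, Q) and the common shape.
P = [1, 2, 6] / [3, 7] / [4] / [5];  Q = [1, 3, 6] / [2, 4] / [5] / [7];  common shape = (3, 2, 1, 1)

Row-insert the values π_1, π_2, … into P one at a time, bumping the leftmost entry strictly greater than the inserted value down to the next row. The recording tableau Q records, in position (i, j), the step at which that cell was added to P.
  Insert 5 (step 1): P = [5];  Q = [1]
  Insert 1 (step 2): P = [1] / [5];  Q = [1] / [2]
  Insert 7 (step 3): P = [1, 7] / [5];  Q = [1, 3] / [2]
  Insert 4 (step 4): P = [1, 4] / [5, 7];  Q = [1, 3] / [2, 4]
  Insert 3 (step 5): P = [1, 3] / [4, 7] / [5];  Q = [1, 3] / [2, 4] / [5]
  Insert 6 (step 6): P = [1, 3, 6] / [4, 7] / [5];  Q = [1, 3, 6] / [2, 4] / [5]
  Insert 2 (step 7): P = [1, 2, 6] / [3, 7] / [4] / [5];  Q = [1, 3, 6] / [2, 4] / [5] / [7]
Final shape: (3, 2, 1, 1).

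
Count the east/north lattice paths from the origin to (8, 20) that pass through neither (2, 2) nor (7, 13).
Number of paths = 1890033

Inclusion–exclusion. Total paths: C(28, 8) = 3108105. Through P₁: C(4, 2)·C(24, 6) = 807576. Through P₂: C(20, 7)·C(8, 1) = 620160. Since P₁ is strictly southwest of P₂, a monotone path through both must visit P₁ then P₂; paths through both = C(4, 2)·C(16, 5)·C(8, 1) = 209664. Avoid both = 3108105 − 807576 − 620160 + 209664 = 1890033.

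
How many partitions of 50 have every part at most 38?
p(50, parts ≤ 38) = 204031

Use the recurrence p(n, m) = p(n, m−1) + p(n−m, m): either the largest part is < m (count p(n, m−1)) or the largest part is exactly m (remove one copy of m, count p(n−m, m)). With p(0, ·) = 1 this gives p(50, parts ≤ 38) = 204031. (By conjugating Young diagrams, this also counts partitions of 50 into at most 38 parts.)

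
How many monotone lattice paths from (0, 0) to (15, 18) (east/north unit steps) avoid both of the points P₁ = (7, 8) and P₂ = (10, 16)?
Number of paths = 666326430

Inclusion–exclusion. Total paths: C(33, 15) = 1037158320. Through P₁: C(15, 7)·C(18, 8) = 281582730. Through P₂: C(26, 10)·C(7, 5) = 111546435. Since P₁ is strictly southwest of P₂, a monotone path through both must visit P₁ then P₂; paths through both = C(15, 7)·C(11, 3)·C(7, 5) = 22297275. Avoid both = 1037158320 − 281582730 − 111546435 + 22297275 = 666326430.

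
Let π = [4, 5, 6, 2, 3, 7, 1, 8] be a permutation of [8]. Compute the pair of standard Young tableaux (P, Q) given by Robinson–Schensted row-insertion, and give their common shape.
P = [1, 3, 6, 7, 8] / [2, 5] / [4];  Q = [1, 2, 3, 6, 8] / [4, 5] / [7];  common shape = (5, 2, 1)

Row-insert the values π_1, π_2, … into P one at a time, bumping the leftmost entry strictly greater than the inserted value down to the next row. The recording tableau Q records, in position (i, j), the step at which that cell was added to P.
  Insert 4 (step 1): P = [4];  Q = [1]
  Insert 5 (step 2): P = [4, 5];  Q = [1, 2]
  Insert 6 (step 3): P = [4, 5, 6];  Q = [1, 2, 3]
  Insert 2 (step 4): P = [2, 5, 6] / [4];  Q = [1, 2, 3] / [4]
  Insert 3 (step 5): P = [2, 3, 6] / [4, 5];  Q = [1, 2, 3] / [4, 5]
  Insert 7 (step 6): P = [2, 3, 6, 7] / [4, 5];  Q = [1, 2, 3, 6] / [4, 5]
  Insert 1 (step 7): P = [1, 3, 6, 7] / [2, 5] / [4];  Q = [1, 2, 3, 6] / [4, 5] / [7]
  Insert 8 (step 8): P = [1, 3, 6, 7, 8] / [2, 5] / [4];  Q = [1, 2, 3, 6, 8] / [4, 5] / [7]
Final shape: (5, 2, 1).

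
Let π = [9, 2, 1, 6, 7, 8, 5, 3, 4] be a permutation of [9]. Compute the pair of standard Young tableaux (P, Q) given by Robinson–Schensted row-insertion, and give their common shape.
P = [1, 3, 4, 8] / [2, 5, 7] / [6] / [9];  Q = [1, 4, 5, 6] / [2, 7, 9] / [3] / [8];  common shape = (4, 3, 1, 1)

Row-insert the values π_1, π_2, … into P one at a time, bumping the leftmost entry strictly greater than the inserted value down to the next row. The recording tableau Q records, in position (i, j), the step at which that cell was added to P.
  Insert 9 (step 1): P = [9];  Q = [1]
  Insert 2 (step 2): P = [2] / [9];  Q = [1] / [2]
  Insert 1 (step 3): P = [1] / [2] / [9];  Q = [1] / [2] / [3]
  Insert 6 (step 4): P = [1, 6] / [2] / [9];  Q = [1, 4] / [2] / [3]
  Insert 7 (step 5): P = [1, 6, 7] / [2] / [9];  Q = [1, 4, 5] / [2] / [3]
  Insert 8 (step 6): P = [1, 6, 7, 8] / [2] / [9];  Q = [1, 4, 5, 6] / [2] / [3]
  Insert 5 (step 7): P = [1, 5, 7, 8] / [2, 6] / [9];  Q = [1, 4, 5, 6] / [2, 7] / [3]
  Insert 3 (step 8): P = [1, 3, 7, 8] / [2, 5] / [6] / [9];  Q = [1, 4, 5, 6] / [2, 7] / [3] / [8]
  Insert 4 (step 9): P = [1, 3, 4, 8] / [2, 5, 7] / [6] / [9];  Q = [1, 4, 5, 6] / [2, 7, 9] / [3] / [8]
Final shape: (4, 3, 1, 1).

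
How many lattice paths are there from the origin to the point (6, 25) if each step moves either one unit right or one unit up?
Number of paths = 736281

A monotone lattice path from (0, 0) to (6, 25) consists of 6 east steps and 25 north steps in some order, so it is determined by which 6 of the 31 steps are east. The count is C(31, 6) = 736281.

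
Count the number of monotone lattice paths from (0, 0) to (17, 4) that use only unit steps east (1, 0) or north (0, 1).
Number of paths = 5985

A monotone lattice path from (0, 0) to (17, 4) consists of 17 east steps and 4 north steps in some order, so it is determined by which 17 of the 21 steps are east. The count is C(21, 17) = 5985.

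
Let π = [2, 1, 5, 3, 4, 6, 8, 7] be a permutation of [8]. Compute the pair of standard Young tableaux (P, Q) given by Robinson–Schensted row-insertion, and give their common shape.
P = [1, 3, 4, 6, 7] / [2, 5, 8];  Q = [1, 3, 5, 6, 7] / [2, 4, 8];  common shape = (5, 3)

Row-insert the values π_1, π_2, … into P one at a time, bumping the leftmost entry strictly greater than the inserted value down to the next row. The recording tableau Q records, in position (i, j), the step at which that cell was added to P.
  Insert 2 (step 1): P = [2];  Q = [1]
  Insert 1 (step 2): P = [1] / [2];  Q = [1] / [2]
  Insert 5 (step 3): P = [1, 5] / [2];  Q = [1, 3] / [2]
  Insert 3 (step 4): P = [1, 3] / [2, 5];  Q = [1, 3] / [2, 4]
  Insert 4 (step 5): P = [1, 3, 4] / [2, 5];  Q = [1, 3, 5] / [2, 4]
  Insert 6 (step 6): P = [1, 3, 4, 6] / [2, 5];  Q = [1, 3, 5, 6] / [2, 4]
  Insert 8 (step 7): P = [1, 3, 4, 6, 8] / [2, 5];  Q = [1, 3, 5, 6, 7] / [2, 4]
  Insert 7 (step 8): P = [1, 3, 4, 6, 7] / [2, 5, 8];  Q = [1, 3, 5, 6, 7] / [2, 4, 8]
Final shape: (5, 3).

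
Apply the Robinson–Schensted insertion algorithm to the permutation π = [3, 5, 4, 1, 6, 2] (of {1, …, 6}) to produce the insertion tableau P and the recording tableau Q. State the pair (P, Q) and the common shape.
P = [1, 2, 6] / [3, 4] / [5];  Q = [1, 2, 5] / [3, 6] / [4];  common shape = (3, 2, 1)

Row-insert the values π_1, π_2, … into P one at a time, bumping the leftmost entry strictly greater than the inserted value down to the next row. The recording tableau Q records, in position (i, j), the step at which that cell was added to P.
  Insert 3 (step 1): P = [3];  Q = [1]
  Insert 5 (step 2): P = [3, 5];  Q = [1, 2]
  Insert 4 (step 3): P = [3, 4] / [5];  Q = [1, 2] / [3]
  Insert 1 (step 4): P = [1, 4] / [3] / [5];  Q = [1, 2] / [3] / [4]
  Insert 6 (step 5): P = [1, 4, 6] / [3] / [5];  Q = [1, 2, 5] / [3] / [4]
  Insert 2 (step 6): P = [1, 2, 6] / [3, 4] / [5];  Q = [1, 2, 5] / [3, 6] / [4]
Final shape: (3, 2, 1).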